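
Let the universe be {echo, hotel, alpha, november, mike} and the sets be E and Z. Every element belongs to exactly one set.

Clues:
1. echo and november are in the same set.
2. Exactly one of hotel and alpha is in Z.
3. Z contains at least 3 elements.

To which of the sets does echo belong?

echo: Z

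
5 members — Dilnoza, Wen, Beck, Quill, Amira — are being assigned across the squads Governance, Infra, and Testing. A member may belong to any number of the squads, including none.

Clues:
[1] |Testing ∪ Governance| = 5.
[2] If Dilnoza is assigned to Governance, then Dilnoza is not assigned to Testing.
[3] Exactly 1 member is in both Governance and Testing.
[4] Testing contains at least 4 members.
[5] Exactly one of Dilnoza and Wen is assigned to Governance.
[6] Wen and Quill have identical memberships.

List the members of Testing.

Testing = {Amira, Beck, Quill, Wen}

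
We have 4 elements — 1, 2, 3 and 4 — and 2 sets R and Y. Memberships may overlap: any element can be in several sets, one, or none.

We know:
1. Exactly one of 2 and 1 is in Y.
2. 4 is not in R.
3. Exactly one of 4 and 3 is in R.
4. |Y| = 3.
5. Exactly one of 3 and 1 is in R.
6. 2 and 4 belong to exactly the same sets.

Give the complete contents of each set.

R = {3}; Y = {2, 3, 4}

From (2): 4 ∉ R.
(3) (exactly one): 3 ∈ R.
(5) (exactly one): 1 ∉ R.
(6): 2 matches 4: 2 ∉ R.
Suppose 1 ∈ Y: no assignment then satisfies all the clues, so 1 ∉ Y.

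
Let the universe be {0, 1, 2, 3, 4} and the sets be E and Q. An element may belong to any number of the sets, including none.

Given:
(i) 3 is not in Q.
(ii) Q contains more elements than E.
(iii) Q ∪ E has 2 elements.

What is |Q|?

2

From (i): 3 ∉ Q.
Suppose 3 ∈ E: no assignment then satisfies all the clues, so 3 ∉ E.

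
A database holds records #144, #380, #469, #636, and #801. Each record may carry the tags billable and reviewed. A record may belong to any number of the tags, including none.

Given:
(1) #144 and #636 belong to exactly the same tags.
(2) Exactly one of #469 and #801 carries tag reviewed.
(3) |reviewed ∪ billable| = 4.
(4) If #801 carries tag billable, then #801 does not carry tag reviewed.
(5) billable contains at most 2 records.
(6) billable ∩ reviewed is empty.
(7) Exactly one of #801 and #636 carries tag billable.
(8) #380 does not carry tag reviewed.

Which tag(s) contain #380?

#380: none

From (8): #380 ∉ reviewed.
Suppose #380 ∈ billable: no assignment then satisfies all the clues, so #380 ∉ billable.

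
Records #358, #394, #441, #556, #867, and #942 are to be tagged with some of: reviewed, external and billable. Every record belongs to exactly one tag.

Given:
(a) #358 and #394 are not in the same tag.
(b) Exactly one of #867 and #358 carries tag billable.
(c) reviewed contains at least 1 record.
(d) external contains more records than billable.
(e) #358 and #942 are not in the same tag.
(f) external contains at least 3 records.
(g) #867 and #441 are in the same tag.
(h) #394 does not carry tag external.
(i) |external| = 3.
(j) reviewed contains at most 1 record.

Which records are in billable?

billable = {#358, #556}

From (h): #394 ∉ external.
Suppose #358 ∉ billable: no assignment then satisfies all the clues, so #358 ∈ billable.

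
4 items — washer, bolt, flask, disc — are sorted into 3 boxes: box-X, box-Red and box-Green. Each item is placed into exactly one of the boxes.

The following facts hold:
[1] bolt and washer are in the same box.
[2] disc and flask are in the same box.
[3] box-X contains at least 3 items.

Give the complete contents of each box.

box-X = {bolt, disc, flask, washer}; box-Red = {}; box-Green = {}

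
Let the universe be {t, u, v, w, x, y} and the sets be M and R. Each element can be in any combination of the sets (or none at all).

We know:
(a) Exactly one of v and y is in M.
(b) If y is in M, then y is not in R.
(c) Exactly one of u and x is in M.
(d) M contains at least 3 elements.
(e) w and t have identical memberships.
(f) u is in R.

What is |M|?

From (f): u ∈ R.
Suppose t ∉ M: no assignment then satisfies all the clues, so t ∈ M.

4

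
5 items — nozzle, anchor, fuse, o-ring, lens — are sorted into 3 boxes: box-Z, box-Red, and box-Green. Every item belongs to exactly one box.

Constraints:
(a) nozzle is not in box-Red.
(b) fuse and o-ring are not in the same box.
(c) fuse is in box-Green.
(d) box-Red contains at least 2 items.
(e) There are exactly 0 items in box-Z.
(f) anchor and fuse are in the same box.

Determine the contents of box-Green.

From (a): nozzle ∉ box-Red.
From (c): fuse ∈ box-Green.
(b): o-ring ∉ box-Green.
(e): box-Z already has 0, so the rest are out.
(f): anchor matches fuse: anchor ∉ box-Red.
(f): anchor matches fuse: anchor ∈ box-Green.
Only one box left: nozzle ∈ box-Green.
Only one box left: o-ring ∈ box-Red.
(d): only 2 candidates remain for box-Red, so all are in.

box-Green = {anchor, fuse, nozzle}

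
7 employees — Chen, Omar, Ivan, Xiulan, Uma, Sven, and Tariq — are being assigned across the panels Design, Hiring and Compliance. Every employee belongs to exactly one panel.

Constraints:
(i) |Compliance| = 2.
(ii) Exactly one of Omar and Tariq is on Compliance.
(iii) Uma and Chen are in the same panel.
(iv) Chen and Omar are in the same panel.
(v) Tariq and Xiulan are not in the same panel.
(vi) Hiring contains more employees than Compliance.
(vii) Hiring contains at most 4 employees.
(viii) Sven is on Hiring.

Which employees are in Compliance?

Compliance = {Ivan, Tariq}

From (viii): Sven ∈ Hiring.
Suppose Chen ∈ Compliance: no assignment then satisfies all the clues, so Chen ∉ Compliance.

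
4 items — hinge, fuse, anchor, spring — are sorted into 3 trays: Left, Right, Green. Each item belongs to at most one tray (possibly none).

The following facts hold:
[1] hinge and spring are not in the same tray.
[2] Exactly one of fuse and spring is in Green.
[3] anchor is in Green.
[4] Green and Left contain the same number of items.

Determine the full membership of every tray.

Left = {fuse, hinge}; Right = {}; Green = {anchor, spring}

From (3): anchor ∈ Green.
Suppose hinge ∉ Left: no assignment then satisfies all the clues, so hinge ∈ Left.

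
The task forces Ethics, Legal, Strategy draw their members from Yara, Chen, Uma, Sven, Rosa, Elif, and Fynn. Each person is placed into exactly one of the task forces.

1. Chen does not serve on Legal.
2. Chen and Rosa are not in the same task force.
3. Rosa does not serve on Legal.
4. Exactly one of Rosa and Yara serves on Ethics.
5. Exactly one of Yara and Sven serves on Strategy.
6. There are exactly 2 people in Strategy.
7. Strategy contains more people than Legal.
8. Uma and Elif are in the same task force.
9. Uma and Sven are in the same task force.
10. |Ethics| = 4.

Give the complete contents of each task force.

Ethics = {Elif, Rosa, Sven, Uma}; Legal = {Fynn}; Strategy = {Chen, Yara}

From (1): Chen ∉ Legal.
From (3): Rosa ∉ Legal.
Suppose Yara ∈ Ethics: no assignment then satisfies all the clues, so Yara ∉ Ethics.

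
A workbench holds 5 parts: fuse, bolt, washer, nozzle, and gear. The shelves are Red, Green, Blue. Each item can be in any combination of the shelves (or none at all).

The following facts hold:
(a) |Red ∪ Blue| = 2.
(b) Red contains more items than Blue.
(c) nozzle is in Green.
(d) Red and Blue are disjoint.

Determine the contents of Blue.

Blue = {}

From (c): nozzle ∈ Green.
Suppose fuse ∈ Blue: no assignment then satisfies all the clues, so fuse ∉ Blue.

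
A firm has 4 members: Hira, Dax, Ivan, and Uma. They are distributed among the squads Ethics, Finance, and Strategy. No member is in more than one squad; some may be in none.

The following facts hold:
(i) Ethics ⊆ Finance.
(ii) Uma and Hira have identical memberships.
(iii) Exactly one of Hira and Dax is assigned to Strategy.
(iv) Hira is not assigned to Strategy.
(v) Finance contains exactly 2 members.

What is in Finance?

Finance = {Hira, Uma}

From (iv): Hira ∉ Strategy.
(ii): Uma matches Hira: Uma ∉ Strategy.
(iii) (exactly one): Dax ∈ Strategy.
Suppose Hira ∉ Finance: no assignment then satisfies all the clues, so Hira ∈ Finance.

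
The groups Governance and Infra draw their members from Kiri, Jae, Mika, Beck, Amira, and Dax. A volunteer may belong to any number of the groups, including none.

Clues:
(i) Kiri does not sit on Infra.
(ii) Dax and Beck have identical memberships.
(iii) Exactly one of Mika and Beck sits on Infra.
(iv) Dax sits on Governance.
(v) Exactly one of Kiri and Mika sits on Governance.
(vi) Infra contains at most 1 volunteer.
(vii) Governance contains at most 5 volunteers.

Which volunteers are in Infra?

Infra = {Mika}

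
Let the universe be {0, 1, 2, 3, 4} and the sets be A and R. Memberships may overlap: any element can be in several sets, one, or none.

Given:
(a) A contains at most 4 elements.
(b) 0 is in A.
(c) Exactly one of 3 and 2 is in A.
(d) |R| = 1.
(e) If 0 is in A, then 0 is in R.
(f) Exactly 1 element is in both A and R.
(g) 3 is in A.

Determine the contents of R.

From (b): 0 ∈ A.
From (g): 3 ∈ A.
(c) (exactly one): 2 ∉ A.
(e): 0 ∈ R.
(d): R already has 1, so the rest are out.

R = {0}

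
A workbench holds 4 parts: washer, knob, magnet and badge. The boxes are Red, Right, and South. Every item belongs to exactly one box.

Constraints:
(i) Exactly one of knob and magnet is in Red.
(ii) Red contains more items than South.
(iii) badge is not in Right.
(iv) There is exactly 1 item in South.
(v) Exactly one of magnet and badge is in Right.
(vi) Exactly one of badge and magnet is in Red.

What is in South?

From (iii): badge ∉ Right.
(v) (exactly one): magnet ∈ Right.
(vi) (exactly one): badge ∈ Red.
(i) (exactly one): knob ∈ Red.
(iv): only 1 candidates remain for South, so all are in.

South = {washer}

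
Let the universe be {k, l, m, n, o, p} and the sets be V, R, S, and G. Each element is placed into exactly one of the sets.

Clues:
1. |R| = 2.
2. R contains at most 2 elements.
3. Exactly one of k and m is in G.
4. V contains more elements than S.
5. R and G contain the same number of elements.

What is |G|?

2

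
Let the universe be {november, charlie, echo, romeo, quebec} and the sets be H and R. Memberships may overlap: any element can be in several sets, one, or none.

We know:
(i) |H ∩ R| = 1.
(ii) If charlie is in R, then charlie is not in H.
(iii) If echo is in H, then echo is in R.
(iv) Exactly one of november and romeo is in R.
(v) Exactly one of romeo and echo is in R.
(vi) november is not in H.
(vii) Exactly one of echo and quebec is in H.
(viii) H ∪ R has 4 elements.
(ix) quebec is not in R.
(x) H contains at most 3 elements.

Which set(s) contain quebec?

quebec: none

From (vi): november ∉ H.
From (ix): quebec ∉ R.
Suppose quebec ∈ H: no assignment then satisfies all the clues, so quebec ∉ H.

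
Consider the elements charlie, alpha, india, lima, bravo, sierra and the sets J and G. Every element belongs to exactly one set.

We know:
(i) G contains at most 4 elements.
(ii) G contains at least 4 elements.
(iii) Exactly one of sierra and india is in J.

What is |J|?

2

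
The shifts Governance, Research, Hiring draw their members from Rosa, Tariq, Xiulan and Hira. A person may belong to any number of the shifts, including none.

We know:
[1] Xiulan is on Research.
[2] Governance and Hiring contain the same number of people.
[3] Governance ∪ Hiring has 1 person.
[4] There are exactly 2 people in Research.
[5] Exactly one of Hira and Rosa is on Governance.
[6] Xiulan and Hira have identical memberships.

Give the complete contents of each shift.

Governance = {Rosa}; Research = {Hira, Xiulan}; Hiring = {Rosa}

From (1): Xiulan ∈ Research.
(6): Hira matches Xiulan: Hira ∈ Research.
(4): Research already has 2, so the rest are out.
Suppose Rosa ∉ Governance: no assignment then satisfies all the clues, so Rosa ∈ Governance.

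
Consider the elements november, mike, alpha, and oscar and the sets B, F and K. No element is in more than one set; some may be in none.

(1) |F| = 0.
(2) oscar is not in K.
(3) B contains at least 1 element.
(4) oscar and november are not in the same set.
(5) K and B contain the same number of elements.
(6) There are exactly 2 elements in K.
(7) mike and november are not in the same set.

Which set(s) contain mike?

mike: B

From (2): oscar ∉ K.
(1): F already has 0, so the rest are out.
Suppose mike ∉ B: no assignment then satisfies all the clues, so mike ∈ B.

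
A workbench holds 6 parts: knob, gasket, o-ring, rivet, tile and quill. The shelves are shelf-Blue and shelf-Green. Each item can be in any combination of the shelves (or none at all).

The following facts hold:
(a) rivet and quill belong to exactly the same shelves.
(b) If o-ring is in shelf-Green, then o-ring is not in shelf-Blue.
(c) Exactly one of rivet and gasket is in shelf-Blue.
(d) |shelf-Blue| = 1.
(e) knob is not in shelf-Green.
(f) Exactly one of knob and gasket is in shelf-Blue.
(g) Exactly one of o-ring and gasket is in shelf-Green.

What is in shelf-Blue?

shelf-Blue = {gasket}

From (e): knob ∉ shelf-Green.
Suppose knob ∈ shelf-Blue: no assignment then satisfies all the clues, so knob ∉ shelf-Blue.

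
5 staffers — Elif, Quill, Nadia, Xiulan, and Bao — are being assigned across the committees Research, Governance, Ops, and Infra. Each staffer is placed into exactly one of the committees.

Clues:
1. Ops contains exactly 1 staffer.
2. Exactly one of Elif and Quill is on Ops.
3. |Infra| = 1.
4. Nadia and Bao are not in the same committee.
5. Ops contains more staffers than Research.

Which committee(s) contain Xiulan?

Xiulan: Governance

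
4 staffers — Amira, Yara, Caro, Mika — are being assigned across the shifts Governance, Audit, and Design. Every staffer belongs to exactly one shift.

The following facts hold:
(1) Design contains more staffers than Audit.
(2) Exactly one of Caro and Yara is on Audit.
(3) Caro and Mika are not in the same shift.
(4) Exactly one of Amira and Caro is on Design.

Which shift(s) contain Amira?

Amira: Design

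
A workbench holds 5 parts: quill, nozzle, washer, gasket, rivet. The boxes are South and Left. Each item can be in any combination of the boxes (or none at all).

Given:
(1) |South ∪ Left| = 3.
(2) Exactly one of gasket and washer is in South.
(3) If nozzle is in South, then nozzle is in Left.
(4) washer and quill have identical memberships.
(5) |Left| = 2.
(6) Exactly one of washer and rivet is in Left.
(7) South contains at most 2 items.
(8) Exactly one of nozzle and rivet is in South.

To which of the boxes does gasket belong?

gasket: South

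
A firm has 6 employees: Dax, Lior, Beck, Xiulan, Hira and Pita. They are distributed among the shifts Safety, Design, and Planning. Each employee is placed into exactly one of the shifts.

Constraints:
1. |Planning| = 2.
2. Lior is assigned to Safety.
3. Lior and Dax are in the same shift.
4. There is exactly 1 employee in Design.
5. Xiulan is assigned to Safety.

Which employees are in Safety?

Safety = {Dax, Lior, Xiulan}

From (2): Lior ∈ Safety.
From (5): Xiulan ∈ Safety.
(3): Dax matches Lior: Dax ∈ Safety.
Suppose Beck ∈ Safety: no assignment then satisfies all the clues, so Beck ∉ Safety.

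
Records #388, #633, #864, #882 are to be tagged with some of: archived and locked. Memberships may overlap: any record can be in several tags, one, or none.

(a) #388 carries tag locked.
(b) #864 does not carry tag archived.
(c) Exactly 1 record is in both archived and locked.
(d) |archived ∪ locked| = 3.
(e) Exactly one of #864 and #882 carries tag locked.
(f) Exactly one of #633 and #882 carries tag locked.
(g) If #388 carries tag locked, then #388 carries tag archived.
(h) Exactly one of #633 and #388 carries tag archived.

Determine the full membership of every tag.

From (a): #388 ∈ locked.
From (b): #864 ∉ archived.
(g): #388 ∈ archived.
(h) (exactly one): #633 ∉ archived.
Suppose #633 ∉ locked: no assignment then satisfies all the clues, so #633 ∈ locked.

archived = {#388}; locked = {#388, #633, #864}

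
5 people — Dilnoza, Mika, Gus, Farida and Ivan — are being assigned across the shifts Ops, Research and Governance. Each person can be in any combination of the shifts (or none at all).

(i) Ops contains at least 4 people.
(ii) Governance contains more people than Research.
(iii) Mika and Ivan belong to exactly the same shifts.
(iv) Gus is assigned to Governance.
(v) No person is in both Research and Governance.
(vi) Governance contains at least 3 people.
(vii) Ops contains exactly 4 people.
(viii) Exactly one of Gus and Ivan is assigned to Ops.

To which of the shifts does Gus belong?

From (iv): Gus ∈ Governance.
(v) (disjoint): Gus ∉ Research.
Suppose Gus ∈ Ops: no assignment then satisfies all the clues, so Gus ∉ Ops.

Gus: Governance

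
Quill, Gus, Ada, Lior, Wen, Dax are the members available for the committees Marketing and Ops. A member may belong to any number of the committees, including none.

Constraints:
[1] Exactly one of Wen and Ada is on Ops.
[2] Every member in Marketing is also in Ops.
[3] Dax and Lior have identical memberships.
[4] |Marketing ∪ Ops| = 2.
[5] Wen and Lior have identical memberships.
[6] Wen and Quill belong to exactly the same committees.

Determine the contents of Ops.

Ops = {Ada, Gus}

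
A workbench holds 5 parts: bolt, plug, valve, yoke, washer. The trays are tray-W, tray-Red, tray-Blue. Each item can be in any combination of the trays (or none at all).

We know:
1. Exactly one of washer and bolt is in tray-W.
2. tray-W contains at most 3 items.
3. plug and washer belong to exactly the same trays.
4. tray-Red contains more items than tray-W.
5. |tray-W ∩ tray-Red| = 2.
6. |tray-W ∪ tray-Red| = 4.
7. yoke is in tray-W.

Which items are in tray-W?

tray-W = {bolt, yoke}

From (7): yoke ∈ tray-W.
Suppose bolt ∉ tray-W: no assignment then satisfies all the clues, so bolt ∈ tray-W.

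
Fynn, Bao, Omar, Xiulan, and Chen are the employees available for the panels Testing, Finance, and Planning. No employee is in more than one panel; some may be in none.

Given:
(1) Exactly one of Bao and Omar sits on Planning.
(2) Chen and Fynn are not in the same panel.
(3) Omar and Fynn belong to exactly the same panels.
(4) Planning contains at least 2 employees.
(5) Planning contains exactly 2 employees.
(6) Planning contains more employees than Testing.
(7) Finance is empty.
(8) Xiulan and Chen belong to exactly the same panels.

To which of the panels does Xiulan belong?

Xiulan: none

(7): Finance already has 0, so the rest are out.
Suppose Xiulan ∈ Testing: no assignment then satisfies all the clues, so Xiulan ∉ Testing.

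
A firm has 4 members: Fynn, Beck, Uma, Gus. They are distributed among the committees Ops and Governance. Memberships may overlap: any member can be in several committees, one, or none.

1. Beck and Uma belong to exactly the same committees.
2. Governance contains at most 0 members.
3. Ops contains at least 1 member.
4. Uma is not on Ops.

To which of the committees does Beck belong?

From (4): Uma ∉ Ops.
(1): Beck matches Uma: Beck ∉ Ops.
(2): Governance already has 0, so the rest are out.

Beck: none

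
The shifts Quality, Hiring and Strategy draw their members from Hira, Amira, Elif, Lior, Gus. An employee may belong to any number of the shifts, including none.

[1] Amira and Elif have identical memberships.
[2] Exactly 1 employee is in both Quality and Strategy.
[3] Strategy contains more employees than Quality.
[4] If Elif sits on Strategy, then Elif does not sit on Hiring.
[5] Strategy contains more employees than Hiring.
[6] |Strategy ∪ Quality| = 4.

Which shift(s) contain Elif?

Elif: Strategy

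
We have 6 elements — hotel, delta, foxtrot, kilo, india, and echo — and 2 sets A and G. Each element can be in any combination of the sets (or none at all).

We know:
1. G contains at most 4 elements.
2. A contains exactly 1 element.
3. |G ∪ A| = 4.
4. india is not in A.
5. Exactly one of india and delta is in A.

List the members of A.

From (4): india ∉ A.
(5) (exactly one): delta ∈ A.
(2): A already has 1, so the rest are out.

A = {delta}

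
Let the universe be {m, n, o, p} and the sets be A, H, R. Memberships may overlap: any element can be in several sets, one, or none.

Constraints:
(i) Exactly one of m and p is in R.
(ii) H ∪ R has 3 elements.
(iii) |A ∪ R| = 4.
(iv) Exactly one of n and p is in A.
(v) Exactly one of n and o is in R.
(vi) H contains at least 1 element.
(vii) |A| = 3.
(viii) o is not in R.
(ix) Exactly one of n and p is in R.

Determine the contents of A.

From (viii): o ∉ R.
(v) (exactly one): n ∈ R.
(ix) (exactly one): p ∉ R.
(i) (exactly one): m ∈ R.
Suppose m ∉ A: no assignment then satisfies all the clues, so m ∈ A.

A = {m, o, p}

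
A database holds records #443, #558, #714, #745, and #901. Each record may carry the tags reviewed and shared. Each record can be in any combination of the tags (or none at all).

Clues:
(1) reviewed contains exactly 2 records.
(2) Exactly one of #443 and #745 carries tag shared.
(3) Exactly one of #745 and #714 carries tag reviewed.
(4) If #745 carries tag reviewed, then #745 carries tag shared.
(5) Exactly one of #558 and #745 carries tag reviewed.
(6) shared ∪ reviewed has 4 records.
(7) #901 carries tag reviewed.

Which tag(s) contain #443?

#443: none

From (7): #901 ∈ reviewed.
Suppose #443 ∈ reviewed: no assignment then satisfies all the clues, so #443 ∉ reviewed.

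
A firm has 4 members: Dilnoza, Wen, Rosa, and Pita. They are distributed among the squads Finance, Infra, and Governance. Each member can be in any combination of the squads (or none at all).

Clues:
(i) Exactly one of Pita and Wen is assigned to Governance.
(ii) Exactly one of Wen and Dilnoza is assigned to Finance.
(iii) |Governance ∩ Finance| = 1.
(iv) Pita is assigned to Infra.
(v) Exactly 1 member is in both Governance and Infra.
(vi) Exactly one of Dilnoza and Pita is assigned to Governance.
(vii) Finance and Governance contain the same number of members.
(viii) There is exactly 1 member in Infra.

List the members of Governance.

Governance = {Pita, Rosa}

From (iv): Pita ∈ Infra.
(viii): Infra already has 1, so the rest are out.
Suppose Dilnoza ∈ Governance: no assignment then satisfies all the clues, so Dilnoza ∉ Governance.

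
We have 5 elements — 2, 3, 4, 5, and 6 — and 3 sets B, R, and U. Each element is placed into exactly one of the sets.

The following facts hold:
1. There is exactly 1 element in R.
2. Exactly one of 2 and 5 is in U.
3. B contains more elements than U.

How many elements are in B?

3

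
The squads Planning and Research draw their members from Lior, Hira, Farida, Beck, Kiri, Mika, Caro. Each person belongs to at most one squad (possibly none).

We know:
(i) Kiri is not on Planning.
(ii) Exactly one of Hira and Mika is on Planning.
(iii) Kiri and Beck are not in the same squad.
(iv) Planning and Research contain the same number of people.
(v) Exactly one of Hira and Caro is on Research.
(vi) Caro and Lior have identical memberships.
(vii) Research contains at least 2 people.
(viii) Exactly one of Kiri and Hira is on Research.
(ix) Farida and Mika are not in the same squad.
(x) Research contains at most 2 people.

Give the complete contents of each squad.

Planning = {Beck, Mika}; Research = {Farida, Hira}

From (i): Kiri ∉ Planning.
Suppose Lior ∈ Planning: no assignment then satisfies all the clues, so Lior ∉ Planning.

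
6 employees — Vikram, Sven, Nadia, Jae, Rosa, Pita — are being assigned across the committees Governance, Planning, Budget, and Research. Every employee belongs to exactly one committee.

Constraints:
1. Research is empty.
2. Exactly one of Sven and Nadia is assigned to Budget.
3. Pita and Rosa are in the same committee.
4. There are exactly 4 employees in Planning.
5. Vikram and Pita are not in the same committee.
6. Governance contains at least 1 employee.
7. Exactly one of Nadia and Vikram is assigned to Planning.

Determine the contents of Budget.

(1): Research already has 0, so the rest are out.
Suppose Vikram ∈ Budget: no assignment then satisfies all the clues, so Vikram ∉ Budget.

Budget = {Sven}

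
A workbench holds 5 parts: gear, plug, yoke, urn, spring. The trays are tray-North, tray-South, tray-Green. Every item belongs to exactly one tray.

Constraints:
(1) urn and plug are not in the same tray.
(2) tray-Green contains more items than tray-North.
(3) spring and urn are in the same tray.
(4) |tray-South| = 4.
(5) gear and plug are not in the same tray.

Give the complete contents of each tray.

tray-North = {}; tray-South = {gear, spring, urn, yoke}; tray-Green = {plug}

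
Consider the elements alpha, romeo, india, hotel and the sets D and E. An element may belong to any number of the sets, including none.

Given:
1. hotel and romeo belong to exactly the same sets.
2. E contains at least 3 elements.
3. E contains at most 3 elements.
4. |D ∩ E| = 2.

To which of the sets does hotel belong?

hotel: D, E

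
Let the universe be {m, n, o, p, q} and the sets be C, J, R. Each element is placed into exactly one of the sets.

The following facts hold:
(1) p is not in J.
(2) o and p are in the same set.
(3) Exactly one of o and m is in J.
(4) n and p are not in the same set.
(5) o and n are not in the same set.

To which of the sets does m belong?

m: J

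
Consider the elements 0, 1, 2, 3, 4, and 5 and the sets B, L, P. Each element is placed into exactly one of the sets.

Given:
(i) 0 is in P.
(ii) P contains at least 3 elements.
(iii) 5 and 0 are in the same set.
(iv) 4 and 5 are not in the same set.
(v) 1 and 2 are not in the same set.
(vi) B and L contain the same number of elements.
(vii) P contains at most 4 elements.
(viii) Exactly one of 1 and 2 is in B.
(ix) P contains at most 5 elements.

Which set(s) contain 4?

4: L

From (i): 0 ∈ P.
(iii): 5 matches 0: 5 ∉ B.
(iii): 5 matches 0: 5 ∉ L.
(iii): 5 matches 0: 5 ∈ P.
(iv): 4 ∉ P.
Suppose 4 ∈ B: no assignment then satisfies all the clues, so 4 ∉ B.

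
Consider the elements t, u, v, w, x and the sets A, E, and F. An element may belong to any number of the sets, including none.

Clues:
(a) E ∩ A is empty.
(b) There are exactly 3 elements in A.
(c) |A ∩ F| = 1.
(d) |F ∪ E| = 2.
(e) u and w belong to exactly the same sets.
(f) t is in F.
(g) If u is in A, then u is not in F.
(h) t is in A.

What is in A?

A = {t, u, w}

From (f): t ∈ F.
From (h): t ∈ A.
(a) (disjoint): t ∉ E.
Suppose u ∉ A: no assignment then satisfies all the clues, so u ∈ A.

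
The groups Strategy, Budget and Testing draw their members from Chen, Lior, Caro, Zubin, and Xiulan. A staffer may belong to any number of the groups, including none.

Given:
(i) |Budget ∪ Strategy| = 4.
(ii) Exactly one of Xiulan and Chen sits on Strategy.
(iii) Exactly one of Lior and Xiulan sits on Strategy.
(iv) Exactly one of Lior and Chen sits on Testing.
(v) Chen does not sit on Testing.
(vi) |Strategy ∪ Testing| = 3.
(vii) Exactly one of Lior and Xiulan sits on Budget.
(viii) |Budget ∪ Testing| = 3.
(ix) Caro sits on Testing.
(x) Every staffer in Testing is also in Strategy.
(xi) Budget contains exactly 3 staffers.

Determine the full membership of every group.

Strategy = {Caro, Chen, Lior}; Budget = {Caro, Lior, Zubin}; Testing = {Caro, Lior}

From (v): Chen ∉ Testing.
From (ix): Caro ∈ Testing.
(iv) (exactly one): Lior ∈ Testing.
(x) with Lior ∈ Testing: Lior ∈ Strategy.
(x) with Caro ∈ Testing: Caro ∈ Strategy.
(iii) (exactly one): Xiulan ∉ Strategy.
(x) contrapositive: Xiulan ∉ Testing.
(ii) (exactly one): Chen ∈ Strategy.
Suppose Chen ∈ Budget: no assignment then satisfies all the clues, so Chen ∉ Budget.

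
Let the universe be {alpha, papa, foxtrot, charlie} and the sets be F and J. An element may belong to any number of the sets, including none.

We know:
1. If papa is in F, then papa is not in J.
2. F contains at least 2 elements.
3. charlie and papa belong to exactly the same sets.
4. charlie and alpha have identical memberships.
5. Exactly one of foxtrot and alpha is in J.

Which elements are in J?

J = {foxtrot}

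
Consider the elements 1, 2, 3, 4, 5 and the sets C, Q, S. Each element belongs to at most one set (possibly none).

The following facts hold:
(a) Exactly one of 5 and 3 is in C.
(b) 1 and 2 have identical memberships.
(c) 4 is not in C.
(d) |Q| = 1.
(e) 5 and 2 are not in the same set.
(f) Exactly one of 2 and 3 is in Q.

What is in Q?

Q = {3}

From (c): 4 ∉ C.
Suppose 1 ∈ Q: no assignment then satisfies all the clues, so 1 ∉ Q.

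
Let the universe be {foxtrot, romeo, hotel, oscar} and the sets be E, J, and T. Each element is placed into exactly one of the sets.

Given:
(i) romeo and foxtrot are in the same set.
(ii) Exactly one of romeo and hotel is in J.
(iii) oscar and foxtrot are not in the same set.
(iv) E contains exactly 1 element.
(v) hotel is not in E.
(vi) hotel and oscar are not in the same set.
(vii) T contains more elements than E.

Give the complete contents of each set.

E = {oscar}; J = {hotel}; T = {foxtrot, romeo}

From (v): hotel ∉ E.
Suppose foxtrot ∈ E: no assignment then satisfies all the clues, so foxtrot ∉ E.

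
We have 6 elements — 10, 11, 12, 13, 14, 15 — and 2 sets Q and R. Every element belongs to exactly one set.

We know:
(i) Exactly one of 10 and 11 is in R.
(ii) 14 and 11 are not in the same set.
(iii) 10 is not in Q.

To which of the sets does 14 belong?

14: R

From (iii): 10 ∉ Q.
Only one set left: 10 ∈ R.
(i) (exactly one): 11 ∉ R.
Only one set left: 11 ∈ Q.
(ii): 14 ∉ Q.
Only one set left: 14 ∈ R.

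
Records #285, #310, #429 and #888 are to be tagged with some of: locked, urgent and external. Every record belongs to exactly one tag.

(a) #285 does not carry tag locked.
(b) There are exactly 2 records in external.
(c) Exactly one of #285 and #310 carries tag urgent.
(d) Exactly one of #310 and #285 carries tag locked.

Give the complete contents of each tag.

From (a): #285 ∉ locked.
(d) (exactly one): #310 ∈ locked.
(c) (exactly one): #285 ∈ urgent.
(b): only 2 candidates remain for external, so all are in.

locked = {#310}; urgent = {#285}; external = {#429, #888}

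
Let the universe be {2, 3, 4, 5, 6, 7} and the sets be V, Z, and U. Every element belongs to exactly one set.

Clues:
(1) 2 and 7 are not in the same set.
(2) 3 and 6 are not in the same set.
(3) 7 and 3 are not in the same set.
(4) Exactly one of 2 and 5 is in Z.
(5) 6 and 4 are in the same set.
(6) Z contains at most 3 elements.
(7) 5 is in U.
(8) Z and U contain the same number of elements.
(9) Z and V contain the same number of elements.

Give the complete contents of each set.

V = {4, 6}; Z = {2, 3}; U = {5, 7}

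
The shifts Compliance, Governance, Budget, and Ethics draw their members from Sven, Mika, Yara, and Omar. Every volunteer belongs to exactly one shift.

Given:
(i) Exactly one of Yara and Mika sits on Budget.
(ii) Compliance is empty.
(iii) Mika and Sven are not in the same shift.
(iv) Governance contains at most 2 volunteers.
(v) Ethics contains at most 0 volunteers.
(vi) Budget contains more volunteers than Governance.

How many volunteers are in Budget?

3

(ii): Compliance already has 0, so the rest are out.
(v): Ethics already has 0, so the rest are out.
Suppose Sven ∈ Governance: no assignment then satisfies all the clues, so Sven ∉ Governance.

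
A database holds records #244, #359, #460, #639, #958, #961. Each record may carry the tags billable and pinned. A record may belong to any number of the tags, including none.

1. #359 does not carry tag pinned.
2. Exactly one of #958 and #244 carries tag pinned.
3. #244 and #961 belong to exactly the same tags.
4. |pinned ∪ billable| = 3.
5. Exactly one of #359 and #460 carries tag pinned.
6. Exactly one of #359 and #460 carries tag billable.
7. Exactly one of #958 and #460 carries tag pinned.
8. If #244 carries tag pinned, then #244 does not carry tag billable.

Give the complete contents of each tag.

billable = {#460}; pinned = {#244, #460, #961}

From (1): #359 ∉ pinned.
(5) (exactly one): #460 ∈ pinned.
(7) (exactly one): #958 ∉ pinned.
(2) (exactly one): #244 ∈ pinned.
(3): #961 matches #244: #961 ∈ pinned.
(8): #244 ∉ billable.
(3): #961 matches #244: #961 ∉ billable.
Suppose #359 ∈ billable: no assignment then satisfies all the clues, so #359 ∉ billable.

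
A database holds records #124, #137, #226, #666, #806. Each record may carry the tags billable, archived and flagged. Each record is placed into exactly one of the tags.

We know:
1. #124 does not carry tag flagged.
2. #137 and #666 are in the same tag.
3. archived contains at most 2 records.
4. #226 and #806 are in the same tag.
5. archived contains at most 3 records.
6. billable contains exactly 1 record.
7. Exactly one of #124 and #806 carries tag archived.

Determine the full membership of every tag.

billable = {#124}; archived = {#226, #806}; flagged = {#137, #666}

From (1): #124 ∉ flagged.
Suppose #124 ∉ billable: no assignment then satisfies all the clues, so #124 ∈ billable.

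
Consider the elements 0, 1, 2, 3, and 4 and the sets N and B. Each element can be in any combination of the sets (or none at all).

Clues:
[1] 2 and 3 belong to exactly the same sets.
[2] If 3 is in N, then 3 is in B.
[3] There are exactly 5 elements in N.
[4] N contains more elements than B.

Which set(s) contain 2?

(3): only 5 candidates remain for N, so all are in.
(2): 3 ∈ B.
(1): 2 matches 3: 2 ∈ B.

2: B, N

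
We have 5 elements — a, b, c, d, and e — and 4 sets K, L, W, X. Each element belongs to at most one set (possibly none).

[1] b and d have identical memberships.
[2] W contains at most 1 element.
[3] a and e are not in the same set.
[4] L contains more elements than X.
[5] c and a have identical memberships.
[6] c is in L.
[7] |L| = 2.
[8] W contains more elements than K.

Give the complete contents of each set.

K = {}; L = {a, c}; W = {e}; X = {}

From (6): c ∈ L.
(5): a matches c: a ∉ K.
(5): a matches c: a ∈ L.
(7): L already has 2, so the rest are out.
Suppose b ∈ K: no assignment then satisfies all the clues, so b ∉ K.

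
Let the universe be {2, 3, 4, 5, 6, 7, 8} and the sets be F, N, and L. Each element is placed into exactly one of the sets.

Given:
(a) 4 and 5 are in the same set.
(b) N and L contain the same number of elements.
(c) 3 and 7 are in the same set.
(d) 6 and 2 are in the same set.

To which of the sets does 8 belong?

8: F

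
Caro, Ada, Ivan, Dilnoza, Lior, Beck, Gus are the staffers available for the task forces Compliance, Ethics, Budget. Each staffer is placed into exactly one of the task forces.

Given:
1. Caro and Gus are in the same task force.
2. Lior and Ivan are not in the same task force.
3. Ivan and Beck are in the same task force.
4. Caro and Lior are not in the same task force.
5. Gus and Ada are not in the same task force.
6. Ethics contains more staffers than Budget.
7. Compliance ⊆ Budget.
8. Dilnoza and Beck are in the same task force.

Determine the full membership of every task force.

Compliance = {}; Ethics = {Beck, Caro, Dilnoza, Gus, Ivan}; Budget = {Ada, Lior}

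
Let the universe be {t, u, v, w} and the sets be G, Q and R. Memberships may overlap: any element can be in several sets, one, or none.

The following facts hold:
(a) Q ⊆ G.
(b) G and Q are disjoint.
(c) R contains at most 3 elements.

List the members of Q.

Q = {}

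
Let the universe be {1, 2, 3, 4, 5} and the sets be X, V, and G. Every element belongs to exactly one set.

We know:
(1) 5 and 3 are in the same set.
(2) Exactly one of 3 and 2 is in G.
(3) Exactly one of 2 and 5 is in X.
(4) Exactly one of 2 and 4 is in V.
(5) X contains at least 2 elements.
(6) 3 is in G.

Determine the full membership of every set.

X = {1, 2}; V = {4}; G = {3, 5}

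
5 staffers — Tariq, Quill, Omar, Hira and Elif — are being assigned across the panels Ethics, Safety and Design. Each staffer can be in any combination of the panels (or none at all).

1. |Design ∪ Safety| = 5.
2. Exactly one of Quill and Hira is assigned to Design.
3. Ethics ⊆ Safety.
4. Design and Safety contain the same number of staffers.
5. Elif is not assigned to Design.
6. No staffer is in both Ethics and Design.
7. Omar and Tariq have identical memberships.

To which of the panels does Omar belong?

Omar: Design

From (5): Elif ∉ Design.
Suppose Omar ∈ Ethics: no assignment then satisfies all the clues, so Omar ∉ Ethics.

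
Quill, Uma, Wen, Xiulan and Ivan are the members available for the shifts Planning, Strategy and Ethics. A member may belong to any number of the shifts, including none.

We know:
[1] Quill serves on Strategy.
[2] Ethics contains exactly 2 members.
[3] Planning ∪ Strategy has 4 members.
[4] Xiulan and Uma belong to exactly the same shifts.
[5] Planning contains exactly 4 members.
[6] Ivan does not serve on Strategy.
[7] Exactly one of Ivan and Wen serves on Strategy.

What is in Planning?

Planning = {Quill, Uma, Wen, Xiulan}

From (1): Quill ∈ Strategy.
From (6): Ivan ∉ Strategy.
(7) (exactly one): Wen ∈ Strategy.
Suppose Quill ∉ Planning: no assignment then satisfies all the clues, so Quill ∈ Planning.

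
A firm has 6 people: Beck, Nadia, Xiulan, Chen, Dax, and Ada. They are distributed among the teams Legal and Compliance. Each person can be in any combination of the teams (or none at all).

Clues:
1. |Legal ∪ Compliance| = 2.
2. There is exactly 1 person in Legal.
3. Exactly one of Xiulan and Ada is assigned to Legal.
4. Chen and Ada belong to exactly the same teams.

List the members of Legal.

Legal = {Xiulan}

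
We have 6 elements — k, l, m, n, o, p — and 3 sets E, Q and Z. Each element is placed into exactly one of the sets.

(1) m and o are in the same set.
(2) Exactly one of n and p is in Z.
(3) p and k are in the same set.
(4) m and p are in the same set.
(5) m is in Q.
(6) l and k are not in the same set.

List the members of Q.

Q = {k, m, o, p}

From (5): m ∈ Q.
(1): o matches m: o ∉ E.
(1): o matches m: o ∈ Q.
(4): p matches m: p ∉ E.
(4): p matches m: p ∈ Q.
(2) (exactly one): n ∈ Z.
(3): k matches p: k ∉ E.
(3): k matches p: k ∈ Q.
(6): l ∉ Q.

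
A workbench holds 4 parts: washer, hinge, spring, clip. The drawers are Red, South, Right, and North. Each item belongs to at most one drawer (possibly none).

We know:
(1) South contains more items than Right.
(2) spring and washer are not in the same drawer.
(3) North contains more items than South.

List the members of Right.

Right = {}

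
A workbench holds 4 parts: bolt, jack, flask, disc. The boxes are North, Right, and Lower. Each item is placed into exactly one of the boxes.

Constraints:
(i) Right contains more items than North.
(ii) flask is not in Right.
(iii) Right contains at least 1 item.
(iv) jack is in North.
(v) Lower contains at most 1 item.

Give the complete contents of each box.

North = {jack}; Right = {bolt, disc}; Lower = {flask}

From (ii): flask ∉ Right.
From (iv): jack ∈ North.
Suppose bolt ∈ North: no assignment then satisfies all the clues, so bolt ∉ North.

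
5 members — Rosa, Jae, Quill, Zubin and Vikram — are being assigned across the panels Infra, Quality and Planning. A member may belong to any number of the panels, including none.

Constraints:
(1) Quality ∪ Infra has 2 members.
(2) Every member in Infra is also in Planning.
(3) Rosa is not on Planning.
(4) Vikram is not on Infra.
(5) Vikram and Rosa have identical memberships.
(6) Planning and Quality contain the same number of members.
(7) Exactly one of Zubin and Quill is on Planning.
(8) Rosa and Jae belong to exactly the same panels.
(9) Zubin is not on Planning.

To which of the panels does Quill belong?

Quill: Infra, Planning

From (3): Rosa ∉ Planning.
From (4): Vikram ∉ Infra.
From (9): Zubin ∉ Planning.
(2) contrapositive: Rosa ∉ Infra.
(2) contrapositive: Zubin ∉ Infra.
(5): Vikram matches Rosa: Vikram ∉ Planning.
(7) (exactly one): Quill ∈ Planning.
(8): Jae matches Rosa: Jae ∉ Infra.
(8): Jae matches Rosa: Jae ∉ Planning.
Suppose Quill ∉ Infra: no assignment then satisfies all the clues, so Quill ∈ Infra.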